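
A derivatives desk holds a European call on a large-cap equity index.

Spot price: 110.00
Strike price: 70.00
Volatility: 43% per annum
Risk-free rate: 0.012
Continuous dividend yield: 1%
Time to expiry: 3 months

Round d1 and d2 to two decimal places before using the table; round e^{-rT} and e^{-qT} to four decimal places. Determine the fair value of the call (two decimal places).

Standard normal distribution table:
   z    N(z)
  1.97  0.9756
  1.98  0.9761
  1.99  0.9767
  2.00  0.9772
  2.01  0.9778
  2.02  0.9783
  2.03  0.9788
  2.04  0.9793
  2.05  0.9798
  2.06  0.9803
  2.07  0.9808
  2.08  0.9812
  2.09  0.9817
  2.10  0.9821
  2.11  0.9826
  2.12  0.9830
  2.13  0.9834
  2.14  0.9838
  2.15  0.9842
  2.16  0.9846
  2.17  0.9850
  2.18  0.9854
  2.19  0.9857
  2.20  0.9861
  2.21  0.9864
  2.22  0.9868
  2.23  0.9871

40.03

σ√T = 0.43 × 0.5000 = 0.2150
d₁ = [ln(110/70) + (0.012 − 0.01 + 0.43²/2)·0.25] / 0.2150 = [0.4520 + 0.0236] / 0.2150 = 2.2121 → 2.21
d₂ = d₁ − σ√T = 2.2121 − 0.2150 = 1.9971 → 2.00
e^(−qT) = e^(−0.01·0.25) = 0.9975;  e^(−rT) = e^(−0.012·0.25) = 0.9970
N(d₁) = N(2.21) = 0.9864;  N(d₂) = N(2.00) = 0.9772
C = 110·0.9975·0.9864 − 70·0.9970·0.9772 = 108.2327 − 68.1988 = 40.0340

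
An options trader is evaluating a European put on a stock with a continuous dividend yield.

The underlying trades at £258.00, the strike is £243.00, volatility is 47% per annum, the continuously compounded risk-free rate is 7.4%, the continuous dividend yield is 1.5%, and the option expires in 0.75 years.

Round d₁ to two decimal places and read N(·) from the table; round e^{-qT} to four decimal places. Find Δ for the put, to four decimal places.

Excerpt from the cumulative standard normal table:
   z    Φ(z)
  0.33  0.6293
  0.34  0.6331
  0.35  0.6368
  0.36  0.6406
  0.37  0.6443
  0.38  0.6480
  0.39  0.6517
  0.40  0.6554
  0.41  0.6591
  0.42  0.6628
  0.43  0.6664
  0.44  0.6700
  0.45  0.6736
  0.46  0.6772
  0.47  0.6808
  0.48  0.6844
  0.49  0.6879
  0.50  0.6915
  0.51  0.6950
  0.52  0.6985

-0.3192

σ√T = 0.47·√0.75 = 0.4070
ln(S/K) + (r − q + σ²/2)T = ln(258/243) + (0.074 − 0.015 + 0.47²/2)·0.75 = 0.0599 + 0.1271 = 0.1870
d₁ = 0.1870 / 0.4070 = 0.4594 ≈ 0.46
N(d₁) = N(0.46) = 0.6772
Δ_put = e^(−qT)·(N(d₁) − 1) = 0.9888·(0.6772 − 1) = -0.3192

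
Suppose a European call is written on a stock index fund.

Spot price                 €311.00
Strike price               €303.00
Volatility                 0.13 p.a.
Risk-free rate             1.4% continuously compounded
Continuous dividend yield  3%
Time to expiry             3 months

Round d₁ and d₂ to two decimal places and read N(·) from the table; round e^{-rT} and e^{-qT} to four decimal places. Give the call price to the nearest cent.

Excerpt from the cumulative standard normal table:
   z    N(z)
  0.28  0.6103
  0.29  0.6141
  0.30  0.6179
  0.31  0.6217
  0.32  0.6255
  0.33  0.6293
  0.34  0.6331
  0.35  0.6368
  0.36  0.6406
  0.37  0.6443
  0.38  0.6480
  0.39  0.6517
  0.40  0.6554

σ√T = 0.13 × 0.5000 = 0.0650
ln(S/K) + (r − q + σ²/2)T = ln(311/303) + (0.014 − 0.03 + 0.13²/2)·0.25 = 0.0261 − 0.0019 = 0.0242
d₁ = 0.0242 / 0.0650 = 0.3719 which rounds to 0.37
d₂ = d₁ − σ√T = 0.3719 − 0.0650 = 0.3069 which rounds to 0.31
exp(−qT) = exp(−0.03·0.25) = 0.9925;  exp(−rT) = exp(−0.014·0.25) = 0.9965
N(d₁) = N(0.37) = 0.6443;  N(d₂) = N(0.31) = 0.6217
C = 311·0.9925·0.6443 − 303·0.9965·0.6217 = 198.8745 − 187.7158 = 11.1587

€11.16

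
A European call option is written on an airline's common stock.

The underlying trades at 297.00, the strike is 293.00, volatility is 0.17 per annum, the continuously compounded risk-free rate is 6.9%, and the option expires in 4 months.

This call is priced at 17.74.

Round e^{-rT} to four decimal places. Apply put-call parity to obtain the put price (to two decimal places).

e^(−rT) = e^(−0.069·0.3333) = 0.9773
Put-call parity: C − P = S − K·e^(−rT) = 297 − 293·0.9773 = 297 − 286.3489 = 10.6511
P = C − (C − P) = 17.74 − (10.6511) = 7.0889

7.09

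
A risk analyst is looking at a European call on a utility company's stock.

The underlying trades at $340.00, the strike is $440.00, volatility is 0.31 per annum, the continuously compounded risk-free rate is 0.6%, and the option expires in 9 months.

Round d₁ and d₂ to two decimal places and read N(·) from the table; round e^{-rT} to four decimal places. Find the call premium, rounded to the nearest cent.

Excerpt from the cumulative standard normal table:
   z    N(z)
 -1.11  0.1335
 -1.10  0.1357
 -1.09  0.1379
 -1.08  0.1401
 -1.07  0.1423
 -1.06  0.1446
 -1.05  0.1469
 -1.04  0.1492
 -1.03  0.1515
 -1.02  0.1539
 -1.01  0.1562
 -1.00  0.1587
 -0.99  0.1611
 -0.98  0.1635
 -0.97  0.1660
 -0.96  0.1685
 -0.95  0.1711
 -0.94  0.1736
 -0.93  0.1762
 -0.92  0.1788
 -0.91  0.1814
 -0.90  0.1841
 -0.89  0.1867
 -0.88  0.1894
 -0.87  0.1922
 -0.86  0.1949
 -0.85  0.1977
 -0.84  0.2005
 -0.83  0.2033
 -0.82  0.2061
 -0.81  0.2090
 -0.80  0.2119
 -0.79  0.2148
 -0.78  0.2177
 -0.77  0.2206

T = 0.75;  σ√T = 0.2685
d₁ = [ln(340/440) + (0.006 + 0.31²/2)·0.75] / 0.2685 = [-0.2578 + 0.0405] / 0.2685 = -0.8094 which rounds to -0.81
d₂ = d₁ − σ√T = -0.8094 − 0.2685 = -1.0778 which rounds to -1.08
exp(−rT) = exp(−0.006·0.75) = 0.9955
N(d₁) = N(-0.81) = 0.2090;  N(d₂) = N(-1.08) = 0.1401
C = 340·0.2090 − 440·0.9955·0.1401 = 71.0600 − 61.3666 = 9.6934

$9.69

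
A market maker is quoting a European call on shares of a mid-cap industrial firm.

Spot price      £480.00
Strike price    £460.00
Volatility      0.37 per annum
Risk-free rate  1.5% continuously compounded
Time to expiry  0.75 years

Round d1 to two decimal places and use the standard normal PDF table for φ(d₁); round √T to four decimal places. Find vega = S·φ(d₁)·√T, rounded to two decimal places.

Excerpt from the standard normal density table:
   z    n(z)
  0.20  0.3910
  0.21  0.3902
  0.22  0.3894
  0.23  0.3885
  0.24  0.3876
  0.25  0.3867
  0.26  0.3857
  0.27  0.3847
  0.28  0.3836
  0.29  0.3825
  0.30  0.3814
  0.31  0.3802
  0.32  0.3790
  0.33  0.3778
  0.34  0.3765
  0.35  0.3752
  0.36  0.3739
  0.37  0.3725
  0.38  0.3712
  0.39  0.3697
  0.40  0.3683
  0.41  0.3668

T = 0.75;  σ√T = 0.3204
d₁ = [ln(480/460) + (0.015 + ½·0.37²)·0.75] / (σ√T) = (0.0426 + 0.0626) / 0.3204 = 0.3281 ⇒ 0.33
√T = √0.75 = 0.8660
φ(d₁) = φ(0.33) = 0.3778
vega = S·φ(d₁)·√T = 480·0.3778·0.8660 = 157.0439
(Vega is the same for a European call and put with the same parameters.)

157.04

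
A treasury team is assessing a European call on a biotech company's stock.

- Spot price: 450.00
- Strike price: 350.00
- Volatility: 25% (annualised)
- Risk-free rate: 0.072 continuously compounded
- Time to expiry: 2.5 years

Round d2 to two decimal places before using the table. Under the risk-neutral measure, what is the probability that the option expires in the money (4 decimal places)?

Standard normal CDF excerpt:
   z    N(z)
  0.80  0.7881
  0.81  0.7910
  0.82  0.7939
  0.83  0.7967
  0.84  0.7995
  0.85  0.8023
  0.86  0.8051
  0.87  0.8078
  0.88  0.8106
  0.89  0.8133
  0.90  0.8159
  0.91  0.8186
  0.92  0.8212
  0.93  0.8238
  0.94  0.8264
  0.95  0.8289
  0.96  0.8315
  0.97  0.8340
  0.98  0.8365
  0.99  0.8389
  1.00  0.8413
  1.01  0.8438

0.8133

T = 2.5;  σ√T = 0.3953
d₁ = [ln(450/350) + (0.072 + 0.25²/2)·2.5] / 0.3953 = [0.2513 + 0.2581] / 0.3953 = 1.2888 → 1.29
d₂ = d₁ − σ√T = 1.2888 − 0.3953 = 0.8935 → 0.89
Pr(exercise) under Q = N(d₂) = 0.8133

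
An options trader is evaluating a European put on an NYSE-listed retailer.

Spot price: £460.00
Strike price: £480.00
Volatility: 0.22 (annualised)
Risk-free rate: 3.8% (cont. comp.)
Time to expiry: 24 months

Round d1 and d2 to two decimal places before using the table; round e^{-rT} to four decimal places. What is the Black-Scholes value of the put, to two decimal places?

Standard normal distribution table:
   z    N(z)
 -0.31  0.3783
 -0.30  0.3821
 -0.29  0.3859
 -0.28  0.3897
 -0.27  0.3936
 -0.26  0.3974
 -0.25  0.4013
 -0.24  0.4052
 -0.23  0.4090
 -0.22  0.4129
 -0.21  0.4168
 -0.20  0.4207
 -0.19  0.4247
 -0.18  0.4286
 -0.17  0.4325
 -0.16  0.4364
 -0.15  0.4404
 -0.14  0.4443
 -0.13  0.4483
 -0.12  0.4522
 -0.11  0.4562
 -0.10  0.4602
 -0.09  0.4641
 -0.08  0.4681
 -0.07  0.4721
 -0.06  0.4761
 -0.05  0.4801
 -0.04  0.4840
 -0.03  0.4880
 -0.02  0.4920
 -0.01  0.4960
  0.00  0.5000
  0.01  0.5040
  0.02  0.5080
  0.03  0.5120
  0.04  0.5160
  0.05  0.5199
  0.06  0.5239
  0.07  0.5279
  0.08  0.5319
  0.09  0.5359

T = 2;  σ√T = 0.3111
d₁ = [ln(460/480) + (0.038 + 0.22²/2)·2] / 0.3111 = [-0.0426 + 0.1244] / 0.3111 = 0.2630 ⇒ 0.26
d₂ = d₁ − σ√T = 0.2630 − 0.3111 = -0.0481 ⇒ -0.05
e^(−rT) = e^(−0.038·2) = 0.9268
N(−d₂) = N(0.05) = 0.5199;  N(−d₁) = N(-0.26) = 0.3974
P = 480·0.9268·0.5199 − 460·0.3974 = 231.2848 − 182.8040 = 48.4808

£48.48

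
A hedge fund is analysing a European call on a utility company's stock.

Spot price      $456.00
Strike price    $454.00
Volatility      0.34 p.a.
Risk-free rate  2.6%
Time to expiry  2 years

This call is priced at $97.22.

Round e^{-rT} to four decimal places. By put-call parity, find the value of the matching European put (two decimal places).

$72.20

exp(−rT) = exp(−0.026·2) = 0.9493
Put-call parity: C − P = S − K·e^(−rT) = 456 − 454·0.9493 = 456 − 430.9822 = 25.0178
P = C − (C − P) = 97.22 − (25.0178) = 72.2022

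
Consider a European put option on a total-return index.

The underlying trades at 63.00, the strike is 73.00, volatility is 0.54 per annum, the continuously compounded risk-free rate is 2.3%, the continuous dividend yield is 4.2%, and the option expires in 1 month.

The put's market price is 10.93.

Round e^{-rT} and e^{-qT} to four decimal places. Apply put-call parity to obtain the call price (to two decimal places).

0.85

e^(−qT) = e^(−0.042·0.08333) = 0.9965;  e^(−rT) = e^(−0.023·0.08333) = 0.9981
Put-call parity: C − P = S·e^(−qT) − K·e^(−rT) = 63·0.9965 − 73·0.9981 = 62.7795 − 72.8613 = -10.0818
C = P + (C − P) = 10.93 + (-10.0818) = 0.8482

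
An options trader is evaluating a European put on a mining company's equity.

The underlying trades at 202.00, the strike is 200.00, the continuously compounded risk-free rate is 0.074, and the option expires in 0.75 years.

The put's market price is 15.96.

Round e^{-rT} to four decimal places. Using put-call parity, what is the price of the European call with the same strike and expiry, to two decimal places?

exp(−rT) = exp(−0.074·0.75) = 0.9460
Put-call parity: C − P = S − K·e^(−rT) = 202 − 200·0.9460 = 202 − 189.2000 = 12.8000
C = P + (C − P) = 15.96 + (12.8000) = 28.7600

28.76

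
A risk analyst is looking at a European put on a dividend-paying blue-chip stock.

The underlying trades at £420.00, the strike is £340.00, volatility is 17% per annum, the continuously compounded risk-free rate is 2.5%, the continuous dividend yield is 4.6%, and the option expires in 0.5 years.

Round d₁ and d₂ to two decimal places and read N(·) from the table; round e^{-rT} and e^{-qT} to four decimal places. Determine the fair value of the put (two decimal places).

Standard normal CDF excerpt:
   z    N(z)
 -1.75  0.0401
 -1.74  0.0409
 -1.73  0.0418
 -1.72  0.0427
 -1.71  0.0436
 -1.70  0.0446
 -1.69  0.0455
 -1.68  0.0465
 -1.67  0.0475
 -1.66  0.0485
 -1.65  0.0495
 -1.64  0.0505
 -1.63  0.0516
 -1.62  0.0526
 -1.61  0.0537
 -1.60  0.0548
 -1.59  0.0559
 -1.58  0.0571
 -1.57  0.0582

£0.87

T = 0.5;  σ√T = 0.1202
d₁ = [ln(420/340) + (0.025 − 0.046 + ½·0.17²)·0.5] / (σ√T) = (0.2113 − 0.0033) / 0.1202 = 1.7306 → 1.73
d₂ = 1.7306 − 0.1202 = 1.6104 → 1.61
e^(−qT) = e^(−0.046·0.5) = 0.9773;  e^(−rT) = e^(−0.025·0.5) = 0.9876
P = 340·0.9876·N(-1.61) − 420·0.9773·N(-1.73) = 340·0.9876·0.0537 − 420·0.9773·0.0418 = 18.0316 − 17.1575 = 0.8741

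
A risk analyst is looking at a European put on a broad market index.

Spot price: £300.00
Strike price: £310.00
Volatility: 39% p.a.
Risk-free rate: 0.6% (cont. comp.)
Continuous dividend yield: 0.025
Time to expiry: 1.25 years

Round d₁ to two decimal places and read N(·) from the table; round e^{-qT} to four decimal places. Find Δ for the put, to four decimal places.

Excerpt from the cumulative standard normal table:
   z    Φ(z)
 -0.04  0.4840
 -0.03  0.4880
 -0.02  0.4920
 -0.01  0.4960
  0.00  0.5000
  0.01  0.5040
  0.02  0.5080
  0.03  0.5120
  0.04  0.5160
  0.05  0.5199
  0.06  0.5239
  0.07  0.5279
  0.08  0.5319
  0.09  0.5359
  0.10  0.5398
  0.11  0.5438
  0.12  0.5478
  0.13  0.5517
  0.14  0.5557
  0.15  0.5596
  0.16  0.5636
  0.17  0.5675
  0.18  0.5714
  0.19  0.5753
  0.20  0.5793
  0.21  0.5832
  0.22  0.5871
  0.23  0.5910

σ√T = 0.39 × 1.1180 = 0.4360
d₁ = [ln(300/310) + (0.006 − 0.025 + 0.39²/2)·1.25] / 0.4360 = [-0.0328 + 0.0713] / 0.4360 = 0.0883 ⇒ 0.09
N(d₁) = N(0.09) = 0.5359
Δ_put = e^(−qT)·(N(d₁) − 1) = 0.9692·(0.5359 − 1) = -0.4498

-0.4498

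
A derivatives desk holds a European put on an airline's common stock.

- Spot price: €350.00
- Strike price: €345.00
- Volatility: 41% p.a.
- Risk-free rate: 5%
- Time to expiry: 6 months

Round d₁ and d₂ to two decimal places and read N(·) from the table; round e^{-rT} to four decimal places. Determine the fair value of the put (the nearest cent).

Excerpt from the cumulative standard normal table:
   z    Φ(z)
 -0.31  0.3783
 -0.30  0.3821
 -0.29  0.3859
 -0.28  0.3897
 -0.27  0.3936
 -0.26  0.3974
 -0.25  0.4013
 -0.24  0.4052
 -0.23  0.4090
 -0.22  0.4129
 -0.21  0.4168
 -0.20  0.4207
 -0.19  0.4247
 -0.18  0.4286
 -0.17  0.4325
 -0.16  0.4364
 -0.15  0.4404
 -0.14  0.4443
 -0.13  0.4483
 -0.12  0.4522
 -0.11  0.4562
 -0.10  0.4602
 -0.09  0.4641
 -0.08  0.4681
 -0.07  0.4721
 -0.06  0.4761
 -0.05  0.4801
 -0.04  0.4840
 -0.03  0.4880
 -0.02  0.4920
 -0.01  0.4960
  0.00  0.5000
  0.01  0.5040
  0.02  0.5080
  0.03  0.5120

σ√T = 0.41·√0.5 = 0.2899
d₁ = [ln(350/345) + (0.05 + 0.41²/2)·0.5] / 0.2899 = [0.0144 + 0.0670] / 0.2899 = 0.2808 ⇒ 0.28
d₂ = d₁ − σ√T = 0.2808 − 0.2899 = -0.0091 ⇒ -0.01
exp(−rT) = exp(−0.05·0.5) = 0.9753
P = 345·0.9753·N(0.01) − 350·N(-0.28) = 345·0.9753·0.5040 − 350·0.3897 = 169.5852 − 136.3950 = 33.1902

€33.19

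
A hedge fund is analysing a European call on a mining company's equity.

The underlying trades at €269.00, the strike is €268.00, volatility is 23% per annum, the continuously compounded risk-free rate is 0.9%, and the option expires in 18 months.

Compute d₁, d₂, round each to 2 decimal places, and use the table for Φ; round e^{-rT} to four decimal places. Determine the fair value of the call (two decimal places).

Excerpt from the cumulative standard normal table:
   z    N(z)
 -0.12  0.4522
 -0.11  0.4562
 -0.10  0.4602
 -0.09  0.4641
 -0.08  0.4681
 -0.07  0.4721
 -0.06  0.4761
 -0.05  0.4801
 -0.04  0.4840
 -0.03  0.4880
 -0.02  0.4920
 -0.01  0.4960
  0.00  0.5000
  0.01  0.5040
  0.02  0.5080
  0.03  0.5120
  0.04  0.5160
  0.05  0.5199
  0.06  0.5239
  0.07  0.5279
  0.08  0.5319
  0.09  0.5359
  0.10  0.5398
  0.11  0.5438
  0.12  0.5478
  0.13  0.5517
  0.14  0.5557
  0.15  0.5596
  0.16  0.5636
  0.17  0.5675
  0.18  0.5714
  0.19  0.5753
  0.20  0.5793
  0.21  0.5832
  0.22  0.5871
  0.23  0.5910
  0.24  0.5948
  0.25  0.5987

σ√T = 0.23 × 1.2247 = 0.2817
ln(S/K) + (r + σ²/2)T = ln(269/268) + (0.009 + 0.23²/2)·1.5 = 0.0037 + 0.0532 = 0.0569
d₁ = 0.0569 / 0.2817 = 0.2020 → 0.20
d₂ = d₁ − σ√T = 0.2020 − 0.2817 = -0.0797 → -0.08
e^(−rT) = e^(−0.009·1.5) = 0.9866
C = 269·N(0.20) − 268·0.9866·N(-0.08) = 269·0.5793 − 268·0.9866·0.4681 = 155.8317 − 123.7698 = 32.0619

€32.06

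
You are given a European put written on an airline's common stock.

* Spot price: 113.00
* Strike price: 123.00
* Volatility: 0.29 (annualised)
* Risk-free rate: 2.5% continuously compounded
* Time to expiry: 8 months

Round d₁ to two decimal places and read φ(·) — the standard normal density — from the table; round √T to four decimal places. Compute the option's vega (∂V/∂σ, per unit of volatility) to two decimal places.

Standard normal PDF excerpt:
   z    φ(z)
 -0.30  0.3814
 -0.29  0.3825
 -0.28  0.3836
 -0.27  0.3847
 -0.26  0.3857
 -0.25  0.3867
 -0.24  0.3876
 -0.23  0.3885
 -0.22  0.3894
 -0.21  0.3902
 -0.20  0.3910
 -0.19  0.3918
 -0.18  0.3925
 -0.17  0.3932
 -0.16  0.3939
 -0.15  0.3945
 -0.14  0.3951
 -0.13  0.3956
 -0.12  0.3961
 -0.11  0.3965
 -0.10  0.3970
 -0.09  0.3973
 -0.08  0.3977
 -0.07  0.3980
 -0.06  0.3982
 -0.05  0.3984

36.28

T = 0.6667;  σ√T = 0.2368
d₁ = [ln(113/123) + (0.025 + 0.29²/2)·0.6667] / 0.2368 = [-0.0848 + 0.0447] / 0.2368 = -0.1693 ⇒ -0.17
√T = √0.6667 = 0.8165
φ(d₁) = φ(-0.17) = 0.3932
vega = S·φ(d₁)·√T = 113·0.3932·0.8165 = 36.2784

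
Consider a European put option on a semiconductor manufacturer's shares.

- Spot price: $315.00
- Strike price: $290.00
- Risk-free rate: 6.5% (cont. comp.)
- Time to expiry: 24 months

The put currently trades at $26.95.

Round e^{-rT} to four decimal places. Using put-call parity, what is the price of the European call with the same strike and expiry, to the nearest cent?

$87.30

e^(−rT) = e^(−0.065·2) = 0.8781
Put-call parity: C − P = S − K·e^(−rT) = 315 − 290·0.8781 = 315 − 254.6490 = 60.3510
C = P + (C − P) = 26.95 + (60.3510) = 87.3010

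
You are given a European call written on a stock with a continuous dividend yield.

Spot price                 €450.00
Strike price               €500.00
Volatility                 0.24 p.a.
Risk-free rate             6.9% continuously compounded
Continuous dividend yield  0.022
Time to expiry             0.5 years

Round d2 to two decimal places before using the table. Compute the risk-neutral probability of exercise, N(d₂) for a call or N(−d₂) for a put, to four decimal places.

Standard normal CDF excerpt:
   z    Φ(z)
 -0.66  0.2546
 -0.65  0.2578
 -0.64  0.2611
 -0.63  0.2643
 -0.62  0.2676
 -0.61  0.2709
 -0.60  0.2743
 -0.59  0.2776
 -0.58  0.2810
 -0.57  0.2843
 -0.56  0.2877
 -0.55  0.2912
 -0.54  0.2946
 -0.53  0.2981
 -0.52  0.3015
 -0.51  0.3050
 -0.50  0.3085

0.2843

σ√T = 0.24·√0.5 = 0.1697
d₁ = [ln(450/500) + (0.069 − 0.022 + 0.24²/2)·0.5] / 0.1697 = [-0.1054 + 0.0379] / 0.1697 = -0.3975 which rounds to -0.40
d₂ = d₁ − σ√T = -0.3975 − 0.1697 = -0.5672 which rounds to -0.57
Pr(exercise) under Q = N(d₂) = 0.2843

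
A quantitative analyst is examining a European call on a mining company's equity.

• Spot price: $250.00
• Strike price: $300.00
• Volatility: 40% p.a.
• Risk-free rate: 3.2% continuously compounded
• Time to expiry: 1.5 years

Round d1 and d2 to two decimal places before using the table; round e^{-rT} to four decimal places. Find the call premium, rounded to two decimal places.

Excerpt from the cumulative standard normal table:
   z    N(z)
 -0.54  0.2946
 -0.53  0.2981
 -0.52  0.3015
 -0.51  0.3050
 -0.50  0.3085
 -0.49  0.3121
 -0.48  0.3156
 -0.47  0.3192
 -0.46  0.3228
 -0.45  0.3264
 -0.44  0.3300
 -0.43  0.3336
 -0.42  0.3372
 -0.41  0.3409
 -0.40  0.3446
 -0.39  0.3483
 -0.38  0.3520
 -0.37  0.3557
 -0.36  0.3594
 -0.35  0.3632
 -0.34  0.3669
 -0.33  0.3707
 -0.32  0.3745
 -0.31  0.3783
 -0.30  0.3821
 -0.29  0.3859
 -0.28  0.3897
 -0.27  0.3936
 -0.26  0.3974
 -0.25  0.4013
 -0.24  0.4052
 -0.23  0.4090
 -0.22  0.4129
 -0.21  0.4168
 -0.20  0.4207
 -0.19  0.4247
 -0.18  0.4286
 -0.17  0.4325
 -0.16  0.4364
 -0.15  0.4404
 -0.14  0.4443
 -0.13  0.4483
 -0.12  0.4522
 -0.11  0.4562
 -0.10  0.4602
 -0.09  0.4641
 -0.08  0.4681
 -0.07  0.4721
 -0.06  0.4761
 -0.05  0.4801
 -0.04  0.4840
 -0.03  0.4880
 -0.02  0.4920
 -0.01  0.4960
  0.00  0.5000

σ√T = 0.4·√1.5 = 0.4899
ln(S/K) + (r + σ²/2)T = ln(250/300) + (0.032 + 0.4²/2)·1.5 = -0.1823 + 0.1680 = -0.0143
d₁ = -0.0143 / 0.4899 = -0.0292 → -0.03
d₂ = d₁ − σ√T = -0.0292 − 0.4899 = -0.5191 → -0.52
exp(−rT) = exp(−0.032·1.5) = 0.9531
C = 250·N(-0.03) − 300·0.9531·N(-0.52) = 250·0.4880 − 300·0.9531·0.3015 = 122.0000 − 86.2079 = 35.7921

$35.79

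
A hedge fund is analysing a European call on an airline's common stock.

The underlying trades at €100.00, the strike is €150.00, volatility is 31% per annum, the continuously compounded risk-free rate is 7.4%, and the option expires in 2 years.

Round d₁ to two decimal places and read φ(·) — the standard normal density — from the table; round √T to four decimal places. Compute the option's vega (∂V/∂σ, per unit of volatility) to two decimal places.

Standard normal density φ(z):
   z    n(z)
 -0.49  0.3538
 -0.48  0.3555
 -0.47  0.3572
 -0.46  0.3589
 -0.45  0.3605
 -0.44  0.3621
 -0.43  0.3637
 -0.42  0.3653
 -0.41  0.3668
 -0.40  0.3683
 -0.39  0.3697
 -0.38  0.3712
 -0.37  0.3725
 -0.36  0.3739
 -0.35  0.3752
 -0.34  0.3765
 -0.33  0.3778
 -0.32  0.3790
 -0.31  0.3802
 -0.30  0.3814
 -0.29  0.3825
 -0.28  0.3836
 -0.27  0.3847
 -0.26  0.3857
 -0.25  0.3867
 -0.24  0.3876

σ√T = 0.31 × 1.4142 = 0.4384
d₁ = [ln(100/150) + (0.074 + 0.31²/2)·2] / 0.4384 = [-0.4055 + 0.2441] / 0.4384 = -0.3681 → -0.37
√T = √2 = 1.4142
φ(d₁) = φ(-0.37) = 0.3725
vega = S·φ(d₁)·√T = 100·0.3725·1.4142 = 52.6789
(The put has the same vega.)

52.68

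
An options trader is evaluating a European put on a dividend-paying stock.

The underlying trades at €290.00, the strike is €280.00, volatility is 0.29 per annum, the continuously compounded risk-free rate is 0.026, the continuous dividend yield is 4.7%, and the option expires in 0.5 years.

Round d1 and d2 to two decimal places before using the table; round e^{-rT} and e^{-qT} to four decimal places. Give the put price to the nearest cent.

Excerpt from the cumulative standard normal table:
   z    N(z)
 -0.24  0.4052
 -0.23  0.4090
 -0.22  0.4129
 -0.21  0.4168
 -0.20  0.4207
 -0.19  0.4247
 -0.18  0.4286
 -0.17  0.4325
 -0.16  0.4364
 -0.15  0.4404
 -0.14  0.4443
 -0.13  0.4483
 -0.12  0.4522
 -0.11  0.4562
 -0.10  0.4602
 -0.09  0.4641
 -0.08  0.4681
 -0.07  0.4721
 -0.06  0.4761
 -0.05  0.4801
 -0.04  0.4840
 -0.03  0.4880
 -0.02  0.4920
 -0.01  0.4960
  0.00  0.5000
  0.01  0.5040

€19.02

σ√T = 0.29 × 0.7071 = 0.2051
d₁ = [ln(290/280) + (0.026 − 0.047 + 0.29²/2)·0.5] / 0.2051 = [0.0351 + 0.0105] / 0.2051 = 0.2225 → 0.22
d₂ = d₁ − σ√T = 0.2225 − 0.2051 = 0.0174 → 0.02
e^(−qT) = e^(−0.047·0.5) = 0.9768;  e^(−rT) = e^(−0.026·0.5) = 0.9871
N(−d₂) = N(-0.02) = 0.4920;  N(−d₁) = N(-0.22) = 0.4129
P = 280·0.9871·0.4920 − 290·0.9768·0.4129 = 135.9829 − 116.9630 = 19.0199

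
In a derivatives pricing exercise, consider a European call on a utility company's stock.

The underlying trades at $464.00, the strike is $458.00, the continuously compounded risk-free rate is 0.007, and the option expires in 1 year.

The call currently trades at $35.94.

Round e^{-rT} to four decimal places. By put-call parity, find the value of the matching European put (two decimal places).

exp(−rT) = exp(−0.007·1) = 0.9930
Put-call parity: C − P = S − K·e^(−rT) = 464 − 458·0.9930 = 464 − 454.7940 = 9.2060
P = C − (C − P) = 35.94 − (9.2060) = 26.7340

$26.73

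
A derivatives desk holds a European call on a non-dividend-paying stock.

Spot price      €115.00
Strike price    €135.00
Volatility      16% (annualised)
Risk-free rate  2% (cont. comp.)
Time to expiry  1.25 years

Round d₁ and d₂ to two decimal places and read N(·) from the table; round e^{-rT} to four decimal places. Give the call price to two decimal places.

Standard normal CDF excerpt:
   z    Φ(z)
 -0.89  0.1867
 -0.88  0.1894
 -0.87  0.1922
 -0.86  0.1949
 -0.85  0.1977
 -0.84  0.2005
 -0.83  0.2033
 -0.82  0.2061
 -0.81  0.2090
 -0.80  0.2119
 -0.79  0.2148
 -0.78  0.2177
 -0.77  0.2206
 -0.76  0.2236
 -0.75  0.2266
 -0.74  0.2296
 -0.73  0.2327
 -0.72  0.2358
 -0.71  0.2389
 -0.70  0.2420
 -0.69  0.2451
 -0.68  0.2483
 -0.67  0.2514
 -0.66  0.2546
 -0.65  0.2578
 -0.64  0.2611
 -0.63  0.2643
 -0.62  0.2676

σ√T = 0.16 × 1.1180 = 0.1789
d₁ = [ln(115/135) + (0.02 + 0.16²/2)·1.25] / 0.1789 = [-0.1603 + 0.0410] / 0.1789 = -0.6671 ⇒ -0.67
d₂ = d₁ − σ√T = -0.6671 − 0.1789 = -0.8460 ⇒ -0.85
e^(−rT) = e^(−0.02·1.25) = 0.9753
N(d₁) = N(-0.67) = 0.2514;  N(d₂) = N(-0.85) = 0.1977
C = 115·0.2514 − 135·0.9753·0.1977 = 28.9110 − 26.0303 = 2.8807

€2.88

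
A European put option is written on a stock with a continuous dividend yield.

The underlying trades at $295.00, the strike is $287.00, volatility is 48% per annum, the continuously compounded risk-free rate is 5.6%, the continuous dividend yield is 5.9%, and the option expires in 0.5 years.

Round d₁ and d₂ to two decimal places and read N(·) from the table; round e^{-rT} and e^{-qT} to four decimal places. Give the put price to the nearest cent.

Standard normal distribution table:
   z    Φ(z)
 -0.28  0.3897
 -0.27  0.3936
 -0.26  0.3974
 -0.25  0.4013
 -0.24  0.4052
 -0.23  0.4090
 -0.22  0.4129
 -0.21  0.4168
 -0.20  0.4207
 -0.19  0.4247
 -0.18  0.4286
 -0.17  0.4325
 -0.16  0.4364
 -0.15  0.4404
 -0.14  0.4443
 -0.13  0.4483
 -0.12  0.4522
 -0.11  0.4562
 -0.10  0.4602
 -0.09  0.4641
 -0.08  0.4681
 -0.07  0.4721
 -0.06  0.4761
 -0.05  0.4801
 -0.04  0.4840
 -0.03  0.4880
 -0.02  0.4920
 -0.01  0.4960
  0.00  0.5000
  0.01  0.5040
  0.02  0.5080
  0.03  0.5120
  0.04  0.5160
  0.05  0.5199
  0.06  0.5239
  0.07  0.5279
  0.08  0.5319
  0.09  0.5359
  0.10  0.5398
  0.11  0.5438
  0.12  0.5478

σ√T = 0.48 × 0.7071 = 0.3394
d₁ = [ln(295/287) + (0.056 − 0.059 + ½·0.48²)·0.5] / (σ√T) = (0.0275 + 0.0561) / 0.3394 = 0.2463 → 0.25
d₂ = 0.2463 − 0.3394 = -0.0931 → -0.09
e^(−qT) = e^(−0.059·0.5) = 0.9709;  e^(−rT) = e^(−0.056·0.5) = 0.9724
P = 287·0.9724·N(0.09) − 295·0.9709·N(-0.25) = 287·0.9724·0.5359 − 295·0.9709·0.4013 = 149.5583 − 114.9385 = 34.6198

$34.62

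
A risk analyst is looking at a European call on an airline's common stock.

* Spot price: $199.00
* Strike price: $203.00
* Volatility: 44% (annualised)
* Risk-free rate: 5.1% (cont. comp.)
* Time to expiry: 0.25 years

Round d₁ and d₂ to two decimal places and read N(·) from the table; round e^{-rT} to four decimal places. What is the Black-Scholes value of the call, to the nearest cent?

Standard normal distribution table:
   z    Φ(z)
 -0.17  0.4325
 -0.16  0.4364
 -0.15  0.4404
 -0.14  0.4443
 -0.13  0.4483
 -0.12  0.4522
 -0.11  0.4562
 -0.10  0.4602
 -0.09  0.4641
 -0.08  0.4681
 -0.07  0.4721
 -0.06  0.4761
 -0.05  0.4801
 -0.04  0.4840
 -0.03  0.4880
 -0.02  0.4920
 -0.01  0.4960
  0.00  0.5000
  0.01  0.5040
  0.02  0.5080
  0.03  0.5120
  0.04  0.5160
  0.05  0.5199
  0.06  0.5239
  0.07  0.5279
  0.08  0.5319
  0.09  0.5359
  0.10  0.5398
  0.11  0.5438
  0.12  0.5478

$16.80

σ√T = 0.44 × 0.5000 = 0.2200
d₁ = [ln(199/203) + (0.051 + 0.44²/2)·0.25] / 0.2200 = [-0.0199 + 0.0369] / 0.2200 = 0.0775 → 0.08
d₂ = d₁ − σ√T = 0.0775 − 0.2200 = -0.1425 → -0.14
e^(−rT) = e^(−0.051·0.25) = 0.9873
N(d₁) = N(0.08) = 0.5319;  N(d₂) = N(-0.14) = 0.4443
C = 199·0.5319 − 203·0.9873·0.4443 = 105.8481 − 89.0475 = 16.8006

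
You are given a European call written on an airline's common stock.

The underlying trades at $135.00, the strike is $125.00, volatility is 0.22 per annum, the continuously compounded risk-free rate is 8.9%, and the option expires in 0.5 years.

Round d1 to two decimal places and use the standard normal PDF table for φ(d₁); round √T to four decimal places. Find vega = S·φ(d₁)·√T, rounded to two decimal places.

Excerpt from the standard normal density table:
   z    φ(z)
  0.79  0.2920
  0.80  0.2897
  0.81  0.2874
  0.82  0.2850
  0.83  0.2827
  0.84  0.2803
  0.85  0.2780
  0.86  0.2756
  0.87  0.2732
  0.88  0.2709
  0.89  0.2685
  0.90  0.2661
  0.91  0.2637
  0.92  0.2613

T = 0.5;  σ√T = 0.1556
d₁ = [ln(135/125) + (0.089 + 0.22²/2)·0.5] / 0.1556 = [0.0770 + 0.0566] / 0.1556 = 0.8586 ⇒ 0.86
√T = √0.5 = 0.7071
φ(d₁) = φ(0.86) = 0.2756
vega = S·φ(d₁)·√T = 135·0.2756·0.7071 = 26.3084

26.31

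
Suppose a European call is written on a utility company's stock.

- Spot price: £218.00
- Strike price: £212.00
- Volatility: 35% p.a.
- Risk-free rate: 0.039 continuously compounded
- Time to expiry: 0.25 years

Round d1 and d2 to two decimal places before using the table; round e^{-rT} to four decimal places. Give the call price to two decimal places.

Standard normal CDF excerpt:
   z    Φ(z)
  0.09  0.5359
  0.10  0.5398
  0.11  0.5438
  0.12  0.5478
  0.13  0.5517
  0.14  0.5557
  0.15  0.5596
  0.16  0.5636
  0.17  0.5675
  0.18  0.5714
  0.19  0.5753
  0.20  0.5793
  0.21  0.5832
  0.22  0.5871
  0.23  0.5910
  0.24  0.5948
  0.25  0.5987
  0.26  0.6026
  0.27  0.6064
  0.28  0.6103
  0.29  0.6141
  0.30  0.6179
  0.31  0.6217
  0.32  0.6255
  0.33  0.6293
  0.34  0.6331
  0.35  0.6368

£18.88

σ√T = 0.35 × 0.5000 = 0.1750
d₁ = [ln(218/212) + (0.039 + ½·0.35²)·0.25] / (σ√T) = (0.0279 + 0.0251) / 0.1750 = 0.3027 which rounds to 0.30
d₂ = 0.3027 − 0.1750 = 0.1277 which rounds to 0.13
exp(−rT) = exp(−0.039·0.25) = 0.9903
C = 218·N(0.30) − 212·0.9903·N(0.13) = 218·0.6179 − 212·0.9903·0.5517 = 134.7022 − 115.8259 = 18.8763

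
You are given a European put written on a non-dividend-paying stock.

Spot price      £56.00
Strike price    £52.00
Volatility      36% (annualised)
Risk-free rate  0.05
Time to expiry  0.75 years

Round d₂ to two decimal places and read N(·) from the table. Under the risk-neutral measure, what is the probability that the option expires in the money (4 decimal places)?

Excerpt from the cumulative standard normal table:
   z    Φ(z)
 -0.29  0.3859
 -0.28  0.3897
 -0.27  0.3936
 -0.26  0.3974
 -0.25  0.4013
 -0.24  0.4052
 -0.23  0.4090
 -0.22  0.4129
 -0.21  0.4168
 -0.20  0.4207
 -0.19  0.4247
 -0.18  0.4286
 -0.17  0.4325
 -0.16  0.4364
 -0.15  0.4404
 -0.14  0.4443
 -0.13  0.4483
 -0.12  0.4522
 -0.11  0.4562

0.4207

σ√T = 0.36 × 0.8660 = 0.3118
d₁ = [ln(56/52) + (0.05 + 0.36²/2)·0.75] / 0.3118 = [0.0741 + 0.0861] / 0.3118 = 0.5139 which rounds to 0.51
d₂ = d₁ − σ√T = 0.5139 − 0.3118 = 0.2021 which rounds to 0.20
Risk-neutral Pr[S_T < K] = N(−d₂) = N(-0.20) = 0.4207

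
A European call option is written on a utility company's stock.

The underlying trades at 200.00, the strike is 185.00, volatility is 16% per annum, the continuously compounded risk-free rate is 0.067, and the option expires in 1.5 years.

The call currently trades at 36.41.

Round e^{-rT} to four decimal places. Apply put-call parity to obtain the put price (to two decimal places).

exp(−rT) = exp(−0.067·1.5) = 0.9044
Put-call parity: C − P = S − K·e^(−rT) = 200 − 185·0.9044 = 200 − 167.3140 = 32.6860
P = C − (C − P) = 36.41 − (32.6860) = 3.7240

3.72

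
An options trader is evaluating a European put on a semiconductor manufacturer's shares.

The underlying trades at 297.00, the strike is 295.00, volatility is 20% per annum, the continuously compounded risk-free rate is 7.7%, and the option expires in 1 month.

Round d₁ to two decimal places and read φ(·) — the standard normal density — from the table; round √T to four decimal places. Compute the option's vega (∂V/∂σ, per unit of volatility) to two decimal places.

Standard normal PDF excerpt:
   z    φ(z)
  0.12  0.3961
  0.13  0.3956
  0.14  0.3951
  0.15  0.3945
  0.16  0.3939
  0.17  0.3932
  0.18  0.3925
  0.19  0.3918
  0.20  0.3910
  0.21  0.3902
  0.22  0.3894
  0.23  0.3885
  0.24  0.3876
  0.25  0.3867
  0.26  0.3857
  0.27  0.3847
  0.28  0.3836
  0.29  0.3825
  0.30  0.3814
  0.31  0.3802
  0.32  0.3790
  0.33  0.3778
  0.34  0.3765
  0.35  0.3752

33.07

σ√T = 0.2·√0.08333 = 0.0577
d₁ = [ln(297/295) + (0.077 + 0.2²/2)·0.08333] / 0.0577 = [0.0068 + 0.0081] / 0.0577 = 0.2570 which rounds to 0.26
√T = √0.08333 = 0.2887
φ(d₁) = φ(0.26) = 0.3857
vega = S·φ(d₁)·√T = 297·0.3857·0.2887 = 33.0714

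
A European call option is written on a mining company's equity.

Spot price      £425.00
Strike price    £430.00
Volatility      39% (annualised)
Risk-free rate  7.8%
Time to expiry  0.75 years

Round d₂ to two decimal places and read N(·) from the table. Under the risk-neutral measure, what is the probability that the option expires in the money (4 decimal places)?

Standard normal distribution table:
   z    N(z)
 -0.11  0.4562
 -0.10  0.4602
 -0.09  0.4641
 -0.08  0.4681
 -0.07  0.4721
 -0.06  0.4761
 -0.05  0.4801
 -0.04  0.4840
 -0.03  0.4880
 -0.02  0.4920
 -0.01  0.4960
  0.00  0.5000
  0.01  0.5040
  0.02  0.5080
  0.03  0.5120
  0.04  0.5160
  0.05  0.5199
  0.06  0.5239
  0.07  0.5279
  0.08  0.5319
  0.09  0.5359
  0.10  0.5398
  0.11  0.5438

0.4880

σ√T = 0.39 × 0.8660 = 0.3377
d₁ = [ln(425/430) + (0.078 + ½·0.39²)·0.75] / (σ√T) = (-0.0117 + 0.1155) / 0.3377 = 0.3075 ≈ 0.31
d₂ = 0.3075 − 0.3377 = -0.0303 ≈ -0.03
Pr(exercise) under Q = N(d₂) = 0.4880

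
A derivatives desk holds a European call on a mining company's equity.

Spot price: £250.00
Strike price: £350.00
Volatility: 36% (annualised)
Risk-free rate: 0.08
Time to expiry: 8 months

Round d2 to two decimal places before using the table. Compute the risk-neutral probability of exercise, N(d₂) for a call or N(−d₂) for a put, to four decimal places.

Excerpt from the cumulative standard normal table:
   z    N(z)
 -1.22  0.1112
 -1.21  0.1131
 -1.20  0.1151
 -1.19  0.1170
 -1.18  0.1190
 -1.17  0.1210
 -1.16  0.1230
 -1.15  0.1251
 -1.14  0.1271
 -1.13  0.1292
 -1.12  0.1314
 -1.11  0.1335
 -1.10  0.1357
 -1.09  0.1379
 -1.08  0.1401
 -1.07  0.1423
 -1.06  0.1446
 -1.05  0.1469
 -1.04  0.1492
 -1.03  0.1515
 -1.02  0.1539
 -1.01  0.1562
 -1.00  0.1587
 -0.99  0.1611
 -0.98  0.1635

0.1335

T = 0.6667;  σ√T = 0.2939
ln(S/K) + (r + σ²/2)T = ln(250/350) + (0.08 + 0.36²/2)·0.6667 = -0.3365 + 0.0965 = -0.2399
d₁ = -0.2399 / 0.2939 = -0.8163 which rounds to -0.82
d₂ = d₁ − σ√T = -0.8163 − 0.2939 = -1.1102 which rounds to -1.11
Pr(exercise) under Q = N(d₂) = 0.1335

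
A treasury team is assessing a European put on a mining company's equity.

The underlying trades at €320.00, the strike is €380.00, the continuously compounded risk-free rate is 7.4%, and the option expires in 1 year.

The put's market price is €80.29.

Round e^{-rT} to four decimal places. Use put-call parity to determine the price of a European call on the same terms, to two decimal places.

e^(−rT) = e^(−0.074·1) = 0.9287
Put-call parity: C − P = S − K·e^(−rT) = 320 − 380·0.9287 = 320 − 352.9060 = -32.9060
C = P + (C − P) = 80.29 + (-32.9060) = 47.3840

€47.38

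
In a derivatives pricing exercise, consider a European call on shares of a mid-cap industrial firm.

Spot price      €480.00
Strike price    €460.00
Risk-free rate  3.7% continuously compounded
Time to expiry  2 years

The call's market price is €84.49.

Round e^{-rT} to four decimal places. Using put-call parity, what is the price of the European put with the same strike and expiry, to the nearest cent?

€31.69

e^(−rT) = e^(−0.037·2) = 0.9287
Put-call parity: C − P = S − K·e^(−rT) = 480 − 460·0.9287 = 480 − 427.2020 = 52.7980
P = C − (C − P) = 84.49 − (52.7980) = 31.6920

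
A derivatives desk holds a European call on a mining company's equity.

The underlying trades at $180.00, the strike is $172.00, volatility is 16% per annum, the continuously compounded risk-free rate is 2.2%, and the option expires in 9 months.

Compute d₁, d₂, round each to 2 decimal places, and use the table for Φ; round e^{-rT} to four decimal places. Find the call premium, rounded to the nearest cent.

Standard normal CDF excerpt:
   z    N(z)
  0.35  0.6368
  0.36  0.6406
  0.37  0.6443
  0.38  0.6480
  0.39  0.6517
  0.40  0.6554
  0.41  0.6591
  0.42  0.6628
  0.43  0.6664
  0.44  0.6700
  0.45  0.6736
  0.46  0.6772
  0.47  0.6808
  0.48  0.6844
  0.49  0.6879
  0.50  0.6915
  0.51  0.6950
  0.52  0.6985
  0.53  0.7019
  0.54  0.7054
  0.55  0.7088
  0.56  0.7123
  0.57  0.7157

$16.10

σ√T = 0.16 × 0.8660 = 0.1386
d₁ = [ln(180/172) + (0.022 + 0.16²/2)·0.75] / 0.1386 = [0.0455 + 0.0261] / 0.1386 = 0.5165 ⇒ 0.52
d₂ = d₁ − σ√T = 0.5165 − 0.1386 = 0.3779 ⇒ 0.38
exp(−rT) = exp(−0.022·0.75) = 0.9836
N(d₁) = N(0.52) = 0.6985;  N(d₂) = N(0.38) = 0.6480
C = 180·0.6985 − 172·0.9836·0.6480 = 125.7300 − 109.6281 = 16.1019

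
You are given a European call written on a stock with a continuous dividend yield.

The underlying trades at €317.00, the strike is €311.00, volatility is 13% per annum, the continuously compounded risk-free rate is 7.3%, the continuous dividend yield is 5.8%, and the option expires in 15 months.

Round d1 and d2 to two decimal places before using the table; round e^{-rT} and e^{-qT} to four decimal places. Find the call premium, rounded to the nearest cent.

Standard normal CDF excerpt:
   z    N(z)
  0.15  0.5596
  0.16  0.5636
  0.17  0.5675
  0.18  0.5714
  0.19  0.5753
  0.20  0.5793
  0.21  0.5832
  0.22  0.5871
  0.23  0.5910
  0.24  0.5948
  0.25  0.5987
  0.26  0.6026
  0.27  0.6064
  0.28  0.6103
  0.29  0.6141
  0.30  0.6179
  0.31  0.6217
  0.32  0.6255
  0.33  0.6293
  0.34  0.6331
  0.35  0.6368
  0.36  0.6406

€22.23

σ√T = 0.13 × 1.1180 = 0.1453
d₁ = [ln(317/311) + (0.073 − 0.058 + ½·0.13²)·1.25] / (σ√T) = (0.0191 + 0.0293) / 0.1453 = 0.3331 → 0.33
d₂ = 0.3331 − 0.1453 = 0.1878 → 0.19
exp(−qT) = exp(−0.058·1.25) = 0.9301;  exp(−rT) = exp(−0.073·1.25) = 0.9128
N(d₁) = N(0.33) = 0.6293;  N(d₂) = N(0.19) = 0.5753
C = 317·0.9301·0.6293 − 311·0.9128·0.5753 = 185.5439 − 163.3166 = 22.2273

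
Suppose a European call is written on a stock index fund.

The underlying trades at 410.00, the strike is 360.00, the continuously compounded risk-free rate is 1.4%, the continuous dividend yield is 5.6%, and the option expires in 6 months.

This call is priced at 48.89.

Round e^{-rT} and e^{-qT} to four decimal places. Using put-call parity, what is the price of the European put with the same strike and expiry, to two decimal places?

e^(−qT) = e^(−0.056·0.5) = 0.9724;  e^(−rT) = e^(−0.014·0.5) = 0.9930
Put-call parity: C − P = S·e^(−qT) − K·e^(−rT) = 410·0.9724 − 360·0.9930 = 398.6840 − 357.4800 = 41.2040
P = C − (C − P) = 48.89 − (41.2040) = 7.6860

7.69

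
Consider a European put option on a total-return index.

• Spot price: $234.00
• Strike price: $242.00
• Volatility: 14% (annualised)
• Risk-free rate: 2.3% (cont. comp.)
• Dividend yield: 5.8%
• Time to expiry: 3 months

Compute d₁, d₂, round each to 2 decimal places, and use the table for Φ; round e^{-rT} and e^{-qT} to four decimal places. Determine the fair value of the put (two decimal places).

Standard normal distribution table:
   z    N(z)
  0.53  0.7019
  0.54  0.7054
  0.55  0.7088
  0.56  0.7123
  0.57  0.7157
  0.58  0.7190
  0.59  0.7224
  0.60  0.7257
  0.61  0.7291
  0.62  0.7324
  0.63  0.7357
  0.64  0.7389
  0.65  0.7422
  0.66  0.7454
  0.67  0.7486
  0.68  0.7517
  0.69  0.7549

$12.73

T = 0.25;  σ√T = 0.0700
d₁ = [ln(234/242) + (0.023 − 0.058 + ½·0.14²)·0.25] / (σ√T) = (-0.0336 − 0.0063) / 0.0700 = -0.5702 which rounds to -0.57
d₂ = -0.5702 − 0.0700 = -0.6402 which rounds to -0.64
e^(−qT) = e^(−0.058·0.25) = 0.9856;  e^(−rT) = e^(−0.023·0.25) = 0.9943
P = 242·0.9943·N(0.64) − 234·0.9856·N(0.57) = 242·0.9943·0.7389 − 234·0.9856·0.7157 = 177.7946 − 165.0622 = 12.7324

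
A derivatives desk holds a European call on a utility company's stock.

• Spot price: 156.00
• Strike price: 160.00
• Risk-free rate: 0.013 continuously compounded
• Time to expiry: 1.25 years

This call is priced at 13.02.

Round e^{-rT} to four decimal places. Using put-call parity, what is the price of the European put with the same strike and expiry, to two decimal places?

exp(−rT) = exp(−0.013·1.25) = 0.9839
Put-call parity: C − P = S − K·e^(−rT) = 156 − 160·0.9839 = 156 − 157.4240 = -1.4240
P = C − (C − P) = 13.02 − (-1.4240) = 14.4440

14.44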